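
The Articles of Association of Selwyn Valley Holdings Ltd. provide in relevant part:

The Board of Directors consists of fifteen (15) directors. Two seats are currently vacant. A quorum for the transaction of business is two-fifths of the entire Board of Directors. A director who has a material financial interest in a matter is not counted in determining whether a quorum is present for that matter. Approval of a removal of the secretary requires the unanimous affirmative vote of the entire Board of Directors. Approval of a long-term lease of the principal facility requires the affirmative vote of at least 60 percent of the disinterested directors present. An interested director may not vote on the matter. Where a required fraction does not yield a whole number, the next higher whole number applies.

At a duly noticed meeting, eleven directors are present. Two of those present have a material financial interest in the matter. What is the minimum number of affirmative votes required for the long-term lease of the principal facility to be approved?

The long-term lease of the principal facility requires three-fifths of the disinterested directors present (11 − 2 = 9).
3/5 of 9 = 5.40, rounded up to 6.

6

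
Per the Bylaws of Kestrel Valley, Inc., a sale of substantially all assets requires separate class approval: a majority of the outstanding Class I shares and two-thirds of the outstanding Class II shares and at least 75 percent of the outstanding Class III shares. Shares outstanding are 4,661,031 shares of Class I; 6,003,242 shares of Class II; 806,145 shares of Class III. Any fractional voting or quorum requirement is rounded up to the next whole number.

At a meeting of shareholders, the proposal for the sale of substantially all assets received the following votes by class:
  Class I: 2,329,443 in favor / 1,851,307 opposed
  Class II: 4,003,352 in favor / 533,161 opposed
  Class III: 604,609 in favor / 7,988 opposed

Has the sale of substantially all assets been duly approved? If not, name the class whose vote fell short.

Class I: a majority of 4661031 is 2330516; 2,330,516 required, 2,329,443 in favor — not approved.
Class II: 2/3 of 6003242 = 4002161.33, rounded up to 4002162; 4,002,162 required, 4,003,352 in favor — approved.
Class III: 3/4 of 806145 = 604608.75, rounded up to 604609; 604,609 required, 604,609 in favor — approved.

Not approved — the Class I shares did not give the required vote.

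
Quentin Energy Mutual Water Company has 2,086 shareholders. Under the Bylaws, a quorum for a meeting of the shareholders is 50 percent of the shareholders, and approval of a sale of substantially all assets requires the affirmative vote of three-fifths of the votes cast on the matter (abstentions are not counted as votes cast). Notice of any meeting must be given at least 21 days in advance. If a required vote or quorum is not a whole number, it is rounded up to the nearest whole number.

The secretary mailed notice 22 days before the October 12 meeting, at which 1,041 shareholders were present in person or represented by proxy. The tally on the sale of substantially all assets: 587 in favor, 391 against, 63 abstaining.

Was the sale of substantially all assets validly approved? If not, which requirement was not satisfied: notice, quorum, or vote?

Invalid — quorum requirement not satisfied.

Notice: 22 days given; 21 required. Satisfied.
Quorum: 50% of 2,086 = 1,043; 1,041 present. Not satisfied.
Vote: requires three-fifths of the votes cast (1,041 − 63 abstaining = 978); 3/5 of 978 = 586.80, rounded up to 587, so 587 needed; 587 in favor. Satisfied.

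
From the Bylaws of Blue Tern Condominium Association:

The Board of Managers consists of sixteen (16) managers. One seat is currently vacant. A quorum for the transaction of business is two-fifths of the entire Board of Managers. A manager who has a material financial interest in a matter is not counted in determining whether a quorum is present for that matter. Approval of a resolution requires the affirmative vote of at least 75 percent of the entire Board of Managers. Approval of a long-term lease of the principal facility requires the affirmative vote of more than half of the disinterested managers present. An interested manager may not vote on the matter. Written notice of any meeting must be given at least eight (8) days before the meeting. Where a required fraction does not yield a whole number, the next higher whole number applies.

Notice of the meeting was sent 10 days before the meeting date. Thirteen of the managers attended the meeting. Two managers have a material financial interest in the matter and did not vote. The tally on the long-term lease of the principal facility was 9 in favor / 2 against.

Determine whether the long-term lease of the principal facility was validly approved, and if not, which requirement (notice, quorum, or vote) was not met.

Valid — all requirements satisfied.

Notice: 10 days given; 8 required (10 ≥ 8). Satisfied.
Quorum: 13 present, but the 2 interested managers do not count, leaving 11. Quorum is 7. Satisfied.
Vote: the long-term lease of the principal facility requires a majority of the disinterested managers present (13 − 2 = 11). A majority of 11 is 6, so 6 affirmative votes are needed; 9 voted in favor. Satisfied.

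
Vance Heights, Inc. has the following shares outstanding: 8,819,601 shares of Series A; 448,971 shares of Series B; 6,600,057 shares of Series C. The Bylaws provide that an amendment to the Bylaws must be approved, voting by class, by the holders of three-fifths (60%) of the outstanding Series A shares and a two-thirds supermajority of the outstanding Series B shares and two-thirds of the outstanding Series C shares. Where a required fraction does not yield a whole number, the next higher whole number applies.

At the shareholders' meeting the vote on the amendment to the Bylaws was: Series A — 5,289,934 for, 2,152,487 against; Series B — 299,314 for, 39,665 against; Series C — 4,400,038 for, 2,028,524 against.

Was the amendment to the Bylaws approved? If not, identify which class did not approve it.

Not approved — the Series A shares did not give the required vote.

Series A: 3/5 of 8819601 = 5291760.60, rounded up to 5291761; 5,291,761 required, 5,289,934 in favor — not approved.
Series B: 2/3 of 448971 = 299314; 299,314 required, 299,314 in favor — approved.
Series C: 2/3 of 6600057 = 4400038; 4,400,038 required, 4,400,038 in favor — approved.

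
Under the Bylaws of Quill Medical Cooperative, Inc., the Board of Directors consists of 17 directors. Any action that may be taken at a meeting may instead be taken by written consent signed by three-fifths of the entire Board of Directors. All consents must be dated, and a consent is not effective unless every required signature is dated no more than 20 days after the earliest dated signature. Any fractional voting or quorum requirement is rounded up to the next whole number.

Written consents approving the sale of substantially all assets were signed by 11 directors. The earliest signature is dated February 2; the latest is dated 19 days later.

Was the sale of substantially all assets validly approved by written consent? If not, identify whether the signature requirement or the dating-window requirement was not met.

Effective — both the signature and dating-window requirements are satisfied.

Signatures required: three-fifths of 17 — 3/5 of 17 = 10.20, rounded up to 11, so 11 needed; 11 signed. Sufficient.
Dating window: the latest signature is 19 days after the earliest; the limit is 20 days. Within the window.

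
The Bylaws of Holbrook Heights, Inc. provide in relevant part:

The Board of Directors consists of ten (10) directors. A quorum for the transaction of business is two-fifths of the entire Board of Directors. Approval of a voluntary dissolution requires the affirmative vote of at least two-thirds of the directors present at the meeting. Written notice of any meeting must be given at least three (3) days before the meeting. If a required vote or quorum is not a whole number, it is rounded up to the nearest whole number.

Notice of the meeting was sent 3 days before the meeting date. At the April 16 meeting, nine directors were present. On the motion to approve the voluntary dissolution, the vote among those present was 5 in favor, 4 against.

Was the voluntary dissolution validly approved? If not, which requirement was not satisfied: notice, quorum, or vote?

Notice: 3 days given; 3 required (3 ≥ 3). Satisfied.
Quorum: 9 present; quorum is 4. Satisfied.
Vote: the voluntary dissolution requires two-thirds of the directors present (9). 2/3 of 9 = 6, so 6 affirmative votes are needed; 5 voted in favor. Not satisfied.

Invalid — vote requirement not satisfied.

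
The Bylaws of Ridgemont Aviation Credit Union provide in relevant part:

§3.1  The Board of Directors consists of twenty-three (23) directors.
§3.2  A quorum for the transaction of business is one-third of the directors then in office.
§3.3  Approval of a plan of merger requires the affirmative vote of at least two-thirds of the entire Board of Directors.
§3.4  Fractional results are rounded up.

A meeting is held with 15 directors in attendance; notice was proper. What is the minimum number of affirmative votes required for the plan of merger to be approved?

The plan of merger requires two-thirds of the entire Board of Directors (23).
2/3 of 23 = 15.33, rounded up to 16.
(Only 15 can vote, so the plan of merger cannot pass at this meeting, but the required vote is still 16.)

16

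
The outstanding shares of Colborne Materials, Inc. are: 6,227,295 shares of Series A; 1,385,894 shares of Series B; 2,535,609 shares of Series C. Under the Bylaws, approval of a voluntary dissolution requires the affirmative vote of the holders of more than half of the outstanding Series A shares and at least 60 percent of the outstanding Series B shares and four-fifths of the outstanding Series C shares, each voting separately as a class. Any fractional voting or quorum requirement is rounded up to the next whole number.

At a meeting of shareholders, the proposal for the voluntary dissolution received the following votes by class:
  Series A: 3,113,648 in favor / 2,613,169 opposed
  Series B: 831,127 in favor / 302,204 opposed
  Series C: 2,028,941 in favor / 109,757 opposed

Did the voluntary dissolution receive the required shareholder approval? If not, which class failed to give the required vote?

Not approved — the Series B shares did not give the required vote.

Series A: a majority of 6227295 is 3113648; 3,113,648 required, 3,113,648 in favor — approved.
Series B: 3/5 of 1385894 = 831536.40, rounded up to 831537; 831,537 required, 831,127 in favor — not approved.
Series C: 4/5 of 2535609 = 2028487.20, rounded up to 2028488; 2,028,488 required, 2,028,941 in favor — approved.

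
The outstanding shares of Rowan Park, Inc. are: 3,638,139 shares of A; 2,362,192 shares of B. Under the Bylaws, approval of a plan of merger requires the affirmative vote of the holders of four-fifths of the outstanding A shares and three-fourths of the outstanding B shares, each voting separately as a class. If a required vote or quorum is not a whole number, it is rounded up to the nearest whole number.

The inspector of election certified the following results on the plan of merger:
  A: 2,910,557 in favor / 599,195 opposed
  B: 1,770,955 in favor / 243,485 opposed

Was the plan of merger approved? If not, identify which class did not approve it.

A: 4/5 of 3638139 = 2910511.20, rounded up to 2910512; 2,910,512 required, 2,910,557 in favor — approved.
B: 3/4 of 2362192 = 1771644; 1,771,644 required, 1,770,955 in favor — not approved.

Not approved — the B shares did not give the required vote.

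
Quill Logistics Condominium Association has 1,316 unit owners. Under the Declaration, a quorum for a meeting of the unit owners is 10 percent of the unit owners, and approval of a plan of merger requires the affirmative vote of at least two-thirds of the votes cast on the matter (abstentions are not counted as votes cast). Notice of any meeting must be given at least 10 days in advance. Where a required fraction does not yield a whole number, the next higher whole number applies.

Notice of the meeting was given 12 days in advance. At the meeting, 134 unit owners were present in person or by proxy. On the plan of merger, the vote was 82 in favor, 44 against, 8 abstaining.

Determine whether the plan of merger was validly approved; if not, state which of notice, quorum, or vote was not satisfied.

Invalid — vote requirement not satisfied.

Notice: 12 days given; 10 required. Satisfied.
Quorum: 10% of 1,316 = 131.60, rounded up to 132; 134 present. Satisfied.
Vote: requires two-thirds of the votes cast (134 − 8 abstaining = 126); 2/3 of 126 = 84, so 84 needed; 82 in favor. Not satisfied.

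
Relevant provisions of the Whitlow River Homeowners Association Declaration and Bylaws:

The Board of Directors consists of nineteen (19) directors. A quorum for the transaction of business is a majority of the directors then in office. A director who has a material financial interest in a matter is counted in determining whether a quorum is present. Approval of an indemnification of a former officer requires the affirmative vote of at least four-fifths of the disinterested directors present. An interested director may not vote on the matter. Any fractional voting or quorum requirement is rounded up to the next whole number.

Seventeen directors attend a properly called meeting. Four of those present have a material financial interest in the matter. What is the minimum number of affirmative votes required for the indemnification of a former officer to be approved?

11

The indemnification of a former officer requires four-fifths of the disinterested directors present (17 − 4 = 13).
4/5 of 13 = 10.40, rounded up to 11.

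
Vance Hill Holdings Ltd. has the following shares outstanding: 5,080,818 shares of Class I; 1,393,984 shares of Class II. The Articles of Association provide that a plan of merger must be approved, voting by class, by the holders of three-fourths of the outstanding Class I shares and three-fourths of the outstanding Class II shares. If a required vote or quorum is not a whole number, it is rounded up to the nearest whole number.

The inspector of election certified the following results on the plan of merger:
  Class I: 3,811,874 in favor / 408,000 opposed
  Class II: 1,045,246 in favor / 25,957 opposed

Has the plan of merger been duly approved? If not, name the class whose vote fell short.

Not approved — the Class II shares did not give the required vote.

Class I: 3/4 of 5080818 = 3810613.50, rounded up to 3810614; 3,810,614 required, 3,811,874 in favor — approved.
Class II: 3/4 of 1393984 = 1045488; 1,045,488 required, 1,045,246 in favor — not approved.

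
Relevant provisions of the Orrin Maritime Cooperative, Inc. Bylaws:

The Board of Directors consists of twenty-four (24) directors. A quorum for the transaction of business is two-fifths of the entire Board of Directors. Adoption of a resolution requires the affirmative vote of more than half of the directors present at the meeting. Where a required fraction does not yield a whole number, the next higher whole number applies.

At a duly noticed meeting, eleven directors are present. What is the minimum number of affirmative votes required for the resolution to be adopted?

The resolution requires a majority of the directors present (11).
A majority of 11 is 6.

6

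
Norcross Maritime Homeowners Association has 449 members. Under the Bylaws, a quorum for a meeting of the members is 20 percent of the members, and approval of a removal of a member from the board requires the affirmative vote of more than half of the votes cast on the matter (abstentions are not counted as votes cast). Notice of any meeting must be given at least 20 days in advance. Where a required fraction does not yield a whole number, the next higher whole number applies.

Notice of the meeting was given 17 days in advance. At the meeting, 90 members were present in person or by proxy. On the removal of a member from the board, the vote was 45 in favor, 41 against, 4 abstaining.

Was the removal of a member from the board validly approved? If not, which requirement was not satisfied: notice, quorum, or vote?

Invalid — notice requirement not satisfied.

Notice: 17 days given; 20 required. Not satisfied.
Quorum: 20% of 449 = 89.80, rounded up to 90; 90 present. Satisfied.
Vote: requires a majority of the votes cast (90 − 4 abstaining = 86); a majority of 86 is 44, so 44 needed; 45 in favor. Satisfied.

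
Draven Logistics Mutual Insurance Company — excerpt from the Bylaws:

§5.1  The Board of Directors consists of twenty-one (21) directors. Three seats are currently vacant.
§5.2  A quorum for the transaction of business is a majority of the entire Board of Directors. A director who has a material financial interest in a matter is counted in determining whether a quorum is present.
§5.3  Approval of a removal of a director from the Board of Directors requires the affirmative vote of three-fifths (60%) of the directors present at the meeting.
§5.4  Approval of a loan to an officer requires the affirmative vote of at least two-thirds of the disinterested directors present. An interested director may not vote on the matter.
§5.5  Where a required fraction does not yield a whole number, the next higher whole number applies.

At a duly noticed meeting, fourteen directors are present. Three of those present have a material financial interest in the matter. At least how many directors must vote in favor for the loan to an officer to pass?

8

The loan to an officer requires two-thirds of the disinterested directors present (14 − 3 = 11).
2/3 of 11 = 7.33, rounded up to 8.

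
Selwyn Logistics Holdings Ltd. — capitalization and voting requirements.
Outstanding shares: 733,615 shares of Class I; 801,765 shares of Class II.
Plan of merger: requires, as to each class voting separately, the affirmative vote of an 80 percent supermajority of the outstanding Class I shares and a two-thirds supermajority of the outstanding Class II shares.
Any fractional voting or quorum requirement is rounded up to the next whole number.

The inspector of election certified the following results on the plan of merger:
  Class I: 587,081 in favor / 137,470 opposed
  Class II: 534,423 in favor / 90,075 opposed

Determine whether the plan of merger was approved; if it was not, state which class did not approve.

Class I: 4/5 of 733615 = 586892; 586,892 required, 587,081 in favor — approved.
Class II: 2/3 of 801765 = 534510; 534,510 required, 534,423 in favor — not approved.

Not approved — the Class II shares did not give the required vote.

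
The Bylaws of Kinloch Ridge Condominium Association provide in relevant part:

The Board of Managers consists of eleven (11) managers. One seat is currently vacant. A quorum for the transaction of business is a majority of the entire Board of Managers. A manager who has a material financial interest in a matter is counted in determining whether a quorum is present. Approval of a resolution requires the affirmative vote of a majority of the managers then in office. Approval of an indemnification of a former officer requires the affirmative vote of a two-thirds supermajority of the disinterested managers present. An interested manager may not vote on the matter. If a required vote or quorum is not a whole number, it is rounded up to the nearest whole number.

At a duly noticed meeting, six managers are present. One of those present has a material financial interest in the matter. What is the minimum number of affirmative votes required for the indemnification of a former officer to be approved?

4

The indemnification of a former officer requires two-thirds of the disinterested managers present (6 − 1 = 5).
2/3 of 5 = 3.33, rounded up to 4.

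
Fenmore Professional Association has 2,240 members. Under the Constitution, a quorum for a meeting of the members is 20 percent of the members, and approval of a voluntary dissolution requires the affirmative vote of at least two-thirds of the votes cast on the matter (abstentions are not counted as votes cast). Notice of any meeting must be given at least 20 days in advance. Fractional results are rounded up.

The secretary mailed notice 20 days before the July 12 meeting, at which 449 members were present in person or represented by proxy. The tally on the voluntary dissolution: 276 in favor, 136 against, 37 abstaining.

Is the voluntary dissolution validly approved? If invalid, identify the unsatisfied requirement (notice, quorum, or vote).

Valid — all requirements satisfied.

Notice: 20 days given; 20 required. Satisfied.
Quorum: 20% of 2,240 = 448; 449 present. Satisfied.
Vote: requires two-thirds of the votes cast (449 − 37 abstaining = 412); 2/3 of 412 = 274.67, rounded up to 275, so 275 needed; 276 in favor. Satisfied.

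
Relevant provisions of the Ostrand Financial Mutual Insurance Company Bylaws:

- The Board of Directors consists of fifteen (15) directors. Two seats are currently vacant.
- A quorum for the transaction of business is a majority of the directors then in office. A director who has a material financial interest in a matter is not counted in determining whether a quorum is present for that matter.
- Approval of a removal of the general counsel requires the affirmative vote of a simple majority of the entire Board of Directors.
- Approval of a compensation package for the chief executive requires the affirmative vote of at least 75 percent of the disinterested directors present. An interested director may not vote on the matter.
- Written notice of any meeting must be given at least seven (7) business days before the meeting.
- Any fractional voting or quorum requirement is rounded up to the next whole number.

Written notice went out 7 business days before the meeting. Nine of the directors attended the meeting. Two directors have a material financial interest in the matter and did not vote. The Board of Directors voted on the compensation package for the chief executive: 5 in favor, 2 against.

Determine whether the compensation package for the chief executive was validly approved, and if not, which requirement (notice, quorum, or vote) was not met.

Notice: 7 business days given; 7 required (7 ≥ 7). Satisfied.
Quorum: 9 present, but the 2 interested directors do not count, leaving 7. Quorum is 7. Satisfied.
Vote: the compensation package for the chief executive requires three-fourths of the disinterested directors present (9 − 2 = 7). 3/4 of 7 = 5.25, rounded up to 6, so 6 affirmative votes are needed; 5 voted in favor. Not satisfied.

Invalid — vote requirement not satisfied.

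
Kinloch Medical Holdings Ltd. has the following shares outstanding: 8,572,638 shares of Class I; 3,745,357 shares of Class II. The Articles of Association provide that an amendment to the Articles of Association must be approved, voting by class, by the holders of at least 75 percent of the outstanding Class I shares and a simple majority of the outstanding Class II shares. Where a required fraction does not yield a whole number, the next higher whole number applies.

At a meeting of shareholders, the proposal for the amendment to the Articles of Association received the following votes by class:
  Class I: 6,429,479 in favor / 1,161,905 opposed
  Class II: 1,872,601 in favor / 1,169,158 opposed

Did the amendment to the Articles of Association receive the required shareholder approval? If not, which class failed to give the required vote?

Not approved — the Class II shares did not give the required vote.

Class I: 3/4 of 8572638 = 6429478.50, rounded up to 6429479; 6,429,479 required, 6,429,479 in favor — approved.
Class II: a majority of 3745357 is 1872679; 1,872,679 required, 1,872,601 in favor — not approved.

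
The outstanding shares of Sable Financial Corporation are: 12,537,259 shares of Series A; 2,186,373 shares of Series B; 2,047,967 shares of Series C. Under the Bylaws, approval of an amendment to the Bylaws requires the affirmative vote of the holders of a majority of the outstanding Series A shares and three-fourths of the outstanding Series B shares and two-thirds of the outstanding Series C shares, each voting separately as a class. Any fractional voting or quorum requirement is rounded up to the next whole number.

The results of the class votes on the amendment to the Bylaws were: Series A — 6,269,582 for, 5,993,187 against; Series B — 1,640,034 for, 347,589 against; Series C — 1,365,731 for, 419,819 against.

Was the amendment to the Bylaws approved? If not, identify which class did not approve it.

Approved — every class gave the required vote.

Series A: a majority of 12537259 is 6268630; 6,268,630 required, 6,269,582 in favor — approved.
Series B: 3/4 of 2186373 = 1639779.75, rounded up to 1639780; 1,639,780 required, 1,640,034 in favor — approved.
Series C: 2/3 of 2047967 = 1365311.33, rounded up to 1365312; 1,365,312 required, 1,365,731 in favor — approved.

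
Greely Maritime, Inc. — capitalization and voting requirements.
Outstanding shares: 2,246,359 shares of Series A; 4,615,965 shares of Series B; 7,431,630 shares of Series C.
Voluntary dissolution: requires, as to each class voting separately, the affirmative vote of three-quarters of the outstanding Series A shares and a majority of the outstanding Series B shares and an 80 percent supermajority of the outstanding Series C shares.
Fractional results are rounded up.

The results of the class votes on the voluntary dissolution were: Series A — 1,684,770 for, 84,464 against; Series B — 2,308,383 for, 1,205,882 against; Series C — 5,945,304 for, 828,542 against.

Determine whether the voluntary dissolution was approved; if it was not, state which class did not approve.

Approved — every class gave the required vote.

Series A: 3/4 of 2246359 = 1684769.25, rounded up to 1684770; 1,684,770 required, 1,684,770 in favor — approved.
Series B: a majority of 4615965 is 2307983; 2,307,983 required, 2,308,383 in favor — approved.
Series C: 4/5 of 7431630 = 5945304; 5,945,304 required, 5,945,304 in favor — approved.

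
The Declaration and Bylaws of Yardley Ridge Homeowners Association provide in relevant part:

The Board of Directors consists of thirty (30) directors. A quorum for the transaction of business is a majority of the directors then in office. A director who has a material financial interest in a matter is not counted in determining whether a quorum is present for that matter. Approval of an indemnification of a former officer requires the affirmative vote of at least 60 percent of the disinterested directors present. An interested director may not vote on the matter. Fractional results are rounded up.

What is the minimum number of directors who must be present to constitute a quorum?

A majority of 30 is 16.

16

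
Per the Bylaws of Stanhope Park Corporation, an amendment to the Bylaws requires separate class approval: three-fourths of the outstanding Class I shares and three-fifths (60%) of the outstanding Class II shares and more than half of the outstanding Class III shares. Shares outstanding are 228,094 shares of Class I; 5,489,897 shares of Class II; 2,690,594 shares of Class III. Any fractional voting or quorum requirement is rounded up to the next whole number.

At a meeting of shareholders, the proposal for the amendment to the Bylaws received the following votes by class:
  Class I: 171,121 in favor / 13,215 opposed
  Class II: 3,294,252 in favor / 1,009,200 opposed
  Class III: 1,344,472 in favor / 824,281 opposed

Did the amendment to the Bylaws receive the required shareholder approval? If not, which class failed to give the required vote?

Not approved — the Class III shares did not give the required vote.

Class I: 3/4 of 228094 = 171070.50, rounded up to 171071; 171,071 required, 171,121 in favor — approved.
Class II: 3/5 of 5489897 = 3293938.20, rounded up to 3293939; 3,293,939 required, 3,294,252 in favor — approved.
Class III: a majority of 2690594 is 1345298; 1,345,298 required, 1,344,472 in favor — not approved.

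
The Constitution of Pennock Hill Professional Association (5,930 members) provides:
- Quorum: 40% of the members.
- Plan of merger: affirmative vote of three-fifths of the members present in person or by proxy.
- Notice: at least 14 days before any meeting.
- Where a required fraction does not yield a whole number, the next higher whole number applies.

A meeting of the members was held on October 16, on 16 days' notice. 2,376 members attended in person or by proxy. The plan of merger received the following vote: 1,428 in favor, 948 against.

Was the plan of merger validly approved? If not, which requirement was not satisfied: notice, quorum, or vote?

Valid — all requirements satisfied.

Notice: 16 days given; 14 required. Satisfied.
Quorum: 40% of 5,930 = 2,372; 2,376 present. Satisfied.
Vote: requires three-fifths of those present (2,376); 3/5 of 2376 = 1425.60, rounded up to 1426, so 1,426 needed; 1,428 in favor. Satisfied.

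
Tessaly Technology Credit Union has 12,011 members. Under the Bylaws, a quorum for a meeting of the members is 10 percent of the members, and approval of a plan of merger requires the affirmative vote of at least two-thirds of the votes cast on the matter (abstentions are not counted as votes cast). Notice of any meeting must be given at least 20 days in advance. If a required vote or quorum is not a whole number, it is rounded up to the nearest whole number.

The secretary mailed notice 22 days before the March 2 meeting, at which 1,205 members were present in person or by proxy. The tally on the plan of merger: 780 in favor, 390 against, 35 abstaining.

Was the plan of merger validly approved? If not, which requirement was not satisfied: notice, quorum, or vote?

Notice: 22 days given; 20 required. Satisfied.
Quorum: 10% of 12,011 = 1,201.10, rounded up to 1,202; 1,205 present. Satisfied.
Vote: requires two-thirds of the votes cast (1,205 − 35 abstaining = 1,170); 2/3 of 1170 = 780, so 780 needed; 780 in favor. Satisfied.

Valid — all requirements satisfied.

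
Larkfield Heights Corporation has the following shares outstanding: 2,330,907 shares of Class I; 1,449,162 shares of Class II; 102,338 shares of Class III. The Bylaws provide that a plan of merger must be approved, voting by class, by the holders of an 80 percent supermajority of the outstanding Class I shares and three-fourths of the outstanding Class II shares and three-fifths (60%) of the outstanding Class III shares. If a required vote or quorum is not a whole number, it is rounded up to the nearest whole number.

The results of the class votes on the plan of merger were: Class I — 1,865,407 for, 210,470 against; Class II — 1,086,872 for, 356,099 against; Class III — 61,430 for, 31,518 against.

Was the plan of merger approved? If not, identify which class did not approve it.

Approved — every class gave the required vote.

Class I: 4/5 of 2330907 = 1864725.60, rounded up to 1864726; 1,864,726 required, 1,865,407 in favor — approved.
Class II: 3/4 of 1449162 = 1086871.50, rounded up to 1086872; 1,086,872 required, 1,086,872 in favor — approved.
Class III: 3/5 of 102338 = 61402.80, rounded up to 61403; 61,403 required, 61,430 in favor — approved.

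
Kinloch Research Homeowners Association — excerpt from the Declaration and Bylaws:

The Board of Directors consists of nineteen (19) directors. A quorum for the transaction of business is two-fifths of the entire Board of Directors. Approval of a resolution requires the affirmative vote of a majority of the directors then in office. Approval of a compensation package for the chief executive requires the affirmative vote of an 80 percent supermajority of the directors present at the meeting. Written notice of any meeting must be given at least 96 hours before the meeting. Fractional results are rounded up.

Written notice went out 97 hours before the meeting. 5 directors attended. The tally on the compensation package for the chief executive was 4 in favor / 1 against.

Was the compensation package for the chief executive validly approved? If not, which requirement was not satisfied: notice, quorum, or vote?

Invalid — quorum requirement not satisfied.

Notice: 97 hours given; 96 required (97 ≥ 96). Satisfied.
Quorum: 5 present; quorum is 8. Not satisfied.
Vote: the compensation package for the chief executive requires four-fifths of the directors present (5). 4/5 of 5 = 4, so 4 affirmative votes are needed; 4 voted in favor. Satisfied. (Moot — without a quorum no business can be validly transacted.)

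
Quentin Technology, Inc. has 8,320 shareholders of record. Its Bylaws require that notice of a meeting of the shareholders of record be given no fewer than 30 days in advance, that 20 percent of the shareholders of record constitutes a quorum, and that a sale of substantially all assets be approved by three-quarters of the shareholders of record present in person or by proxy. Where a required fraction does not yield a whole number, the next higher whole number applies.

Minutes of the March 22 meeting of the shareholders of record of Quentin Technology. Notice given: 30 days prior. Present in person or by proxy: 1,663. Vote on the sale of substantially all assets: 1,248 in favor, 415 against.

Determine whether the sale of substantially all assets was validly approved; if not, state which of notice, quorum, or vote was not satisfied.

Notice: 30 days given; 30 required. Satisfied.
Quorum: 20% of 8,320 = 1,664; 1,663 present. Not satisfied.
Vote: requires three-fourths of those present (1,663); 3/4 of 1663 = 1247.25, rounded up to 1248, so 1,248 needed; 1,248 in favor. Satisfied.

Invalid — quorum requirement not satisfied.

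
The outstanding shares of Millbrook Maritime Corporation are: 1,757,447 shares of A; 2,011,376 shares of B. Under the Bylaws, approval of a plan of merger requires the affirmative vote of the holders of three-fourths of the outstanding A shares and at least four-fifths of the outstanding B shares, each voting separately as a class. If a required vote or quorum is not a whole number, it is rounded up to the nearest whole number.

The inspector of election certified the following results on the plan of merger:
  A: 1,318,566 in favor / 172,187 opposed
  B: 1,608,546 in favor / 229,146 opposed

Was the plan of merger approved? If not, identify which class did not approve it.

Not approved — the B shares did not give the required vote.

A: 3/4 of 1757447 = 1318085.25, rounded up to 1318086; 1,318,086 required, 1,318,566 in favor — approved.
B: 4/5 of 2011376 = 1609100.80, rounded up to 1609101; 1,609,101 required, 1,608,546 in favor — not approved.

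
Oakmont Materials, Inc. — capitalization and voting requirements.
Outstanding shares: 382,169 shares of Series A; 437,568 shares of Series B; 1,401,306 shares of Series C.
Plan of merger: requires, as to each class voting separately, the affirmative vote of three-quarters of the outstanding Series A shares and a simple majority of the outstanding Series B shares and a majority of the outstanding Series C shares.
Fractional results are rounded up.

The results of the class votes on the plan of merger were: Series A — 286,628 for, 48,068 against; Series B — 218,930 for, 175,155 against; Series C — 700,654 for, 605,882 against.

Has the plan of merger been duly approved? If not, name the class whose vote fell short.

Series A: 3/4 of 382169 = 286626.75, rounded up to 286627; 286,627 required, 286,628 in favor — approved.
Series B: a majority of 437568 is 218785; 218,785 required, 218,930 in favor — approved.
Series C: a majority of 1401306 is 700654; 700,654 required, 700,654 in favor — approved.

Approved — every class gave the required vote.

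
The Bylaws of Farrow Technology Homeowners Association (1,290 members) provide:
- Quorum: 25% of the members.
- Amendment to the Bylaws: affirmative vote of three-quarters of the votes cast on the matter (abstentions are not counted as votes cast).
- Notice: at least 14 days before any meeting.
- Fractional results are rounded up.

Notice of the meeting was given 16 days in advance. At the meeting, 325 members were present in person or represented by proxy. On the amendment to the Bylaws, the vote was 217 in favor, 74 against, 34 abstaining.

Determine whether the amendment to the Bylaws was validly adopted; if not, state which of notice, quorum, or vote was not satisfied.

Invalid — vote requirement not satisfied.

Notice: 16 days given; 14 required. Satisfied.
Quorum: 25% of 1,290 = 322.50, rounded up to 323; 325 present. Satisfied.
Vote: requires three-fourths of the votes cast (325 − 34 abstaining = 291); 3/4 of 291 = 218.25, rounded up to 219, so 219 needed; 217 in favor. Not satisfied.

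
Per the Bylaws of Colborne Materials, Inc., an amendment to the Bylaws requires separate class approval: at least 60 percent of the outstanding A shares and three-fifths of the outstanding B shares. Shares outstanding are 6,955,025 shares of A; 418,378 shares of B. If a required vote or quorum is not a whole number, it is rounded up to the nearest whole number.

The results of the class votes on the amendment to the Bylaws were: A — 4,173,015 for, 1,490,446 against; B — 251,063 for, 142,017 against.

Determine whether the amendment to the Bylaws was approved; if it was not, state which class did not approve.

Approved — every class gave the required vote.

A: 3/5 of 6955025 = 4173015; 4,173,015 required, 4,173,015 in favor — approved.
B: 3/5 of 418378 = 251026.80, rounded up to 251027; 251,027 required, 251,063 in favor — approved.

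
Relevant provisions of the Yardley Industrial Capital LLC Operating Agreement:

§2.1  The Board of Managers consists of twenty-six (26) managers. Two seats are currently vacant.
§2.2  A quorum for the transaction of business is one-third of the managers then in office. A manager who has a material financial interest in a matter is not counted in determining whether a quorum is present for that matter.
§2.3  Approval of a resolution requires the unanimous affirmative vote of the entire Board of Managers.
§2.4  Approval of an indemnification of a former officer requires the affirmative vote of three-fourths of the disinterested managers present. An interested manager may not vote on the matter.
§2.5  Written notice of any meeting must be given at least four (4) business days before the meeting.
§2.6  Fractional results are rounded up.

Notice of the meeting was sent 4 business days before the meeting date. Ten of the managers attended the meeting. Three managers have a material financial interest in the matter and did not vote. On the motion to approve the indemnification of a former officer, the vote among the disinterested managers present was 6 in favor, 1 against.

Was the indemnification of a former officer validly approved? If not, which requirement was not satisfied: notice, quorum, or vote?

Invalid — quorum requirement not satisfied.

Notice: 4 business days given; 4 required (4 ≥ 4). Satisfied.
Quorum: 10 present, but the 3 interested managers do not count, leaving 7. Quorum is 8. Not satisfied.
Vote: the indemnification of a former officer requires three-fourths of the disinterested managers present (10 − 3 = 7). 3/4 of 7 = 5.25, rounded up to 6, so 6 affirmative votes are needed; 6 voted in favor. Satisfied. (Moot — without a quorum no business can be validly transacted.)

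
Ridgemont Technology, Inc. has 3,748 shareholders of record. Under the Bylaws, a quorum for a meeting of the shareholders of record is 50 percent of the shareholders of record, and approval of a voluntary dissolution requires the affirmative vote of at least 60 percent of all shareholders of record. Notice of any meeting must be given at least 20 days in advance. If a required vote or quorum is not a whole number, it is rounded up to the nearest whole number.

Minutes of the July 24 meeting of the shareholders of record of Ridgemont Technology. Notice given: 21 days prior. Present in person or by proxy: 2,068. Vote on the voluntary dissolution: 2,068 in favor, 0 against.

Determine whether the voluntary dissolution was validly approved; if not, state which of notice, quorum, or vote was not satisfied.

Invalid — vote requirement not satisfied.

Notice: 21 days given; 20 required. Satisfied.
Quorum: 50% of 3,748 = 1,874; 2,068 present. Satisfied.
Vote: requires three-fifths of all shareholders of record (3,748); 3/5 of 3748 = 2248.80, rounded up to 2249, so 2,249 needed; 2,068 in favor. Not satisfied.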